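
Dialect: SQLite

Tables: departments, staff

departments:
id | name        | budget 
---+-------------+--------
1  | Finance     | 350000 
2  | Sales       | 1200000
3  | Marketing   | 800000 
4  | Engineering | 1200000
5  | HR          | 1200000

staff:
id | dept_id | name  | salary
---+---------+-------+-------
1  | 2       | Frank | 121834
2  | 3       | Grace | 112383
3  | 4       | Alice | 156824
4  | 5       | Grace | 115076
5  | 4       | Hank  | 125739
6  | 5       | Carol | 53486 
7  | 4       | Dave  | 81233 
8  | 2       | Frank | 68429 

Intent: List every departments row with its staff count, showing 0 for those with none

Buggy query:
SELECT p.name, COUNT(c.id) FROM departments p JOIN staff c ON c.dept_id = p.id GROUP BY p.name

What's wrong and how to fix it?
Bug: INNER JOIN drops departments rows that have no matching staff rows

Fix: Use LEFT JOIN so parents without children still appear (COUNT(c.id) gives 0)

Corrected query:
SELECT p.name, COUNT(c.id) FROM departments p LEFT JOIN staff c ON c.dept_id = p.id GROUP BY p.name

Result:
name        | COUNT(c.id)
------------+------------
Engineering | 3          
Finance     | 0          
HR          | 2          
Marketing   | 1          
Sales       | 2          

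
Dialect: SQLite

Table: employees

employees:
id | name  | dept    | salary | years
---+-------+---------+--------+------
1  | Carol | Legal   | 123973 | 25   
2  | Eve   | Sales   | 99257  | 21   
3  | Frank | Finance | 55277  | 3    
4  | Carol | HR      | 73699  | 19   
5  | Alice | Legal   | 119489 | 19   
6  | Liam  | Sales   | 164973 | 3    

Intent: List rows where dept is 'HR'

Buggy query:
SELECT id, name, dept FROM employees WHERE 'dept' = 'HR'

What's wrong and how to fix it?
Bug: 'dept' in single quotes is a string literal, not the column; the comparison is literal-vs-literal and never true

Fix: Reference the column as dept without single quotes

Corrected query:
SELECT id, name, dept FROM employees WHERE dept = 'HR'

Result:
id | name  | dept
---+-------+-----
4  | Carol | HR  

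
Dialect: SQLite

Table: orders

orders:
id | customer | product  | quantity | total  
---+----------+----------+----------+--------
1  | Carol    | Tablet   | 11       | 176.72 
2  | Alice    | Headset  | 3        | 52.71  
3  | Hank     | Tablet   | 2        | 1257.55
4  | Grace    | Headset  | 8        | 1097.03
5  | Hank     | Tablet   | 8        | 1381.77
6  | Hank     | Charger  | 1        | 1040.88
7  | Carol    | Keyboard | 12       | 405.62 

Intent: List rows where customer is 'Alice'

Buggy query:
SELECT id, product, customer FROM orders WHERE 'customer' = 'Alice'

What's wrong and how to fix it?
Bug: Single quotes denote string literals in SQL; the column name is being compared as a constant string

Fix: Reference the column as customer without single quotes

Corrected query:
SELECT id, product, customer FROM orders WHERE customer = 'Alice'

Result:
id | product | customer
---+---------+---------
2  | Headset | Alice   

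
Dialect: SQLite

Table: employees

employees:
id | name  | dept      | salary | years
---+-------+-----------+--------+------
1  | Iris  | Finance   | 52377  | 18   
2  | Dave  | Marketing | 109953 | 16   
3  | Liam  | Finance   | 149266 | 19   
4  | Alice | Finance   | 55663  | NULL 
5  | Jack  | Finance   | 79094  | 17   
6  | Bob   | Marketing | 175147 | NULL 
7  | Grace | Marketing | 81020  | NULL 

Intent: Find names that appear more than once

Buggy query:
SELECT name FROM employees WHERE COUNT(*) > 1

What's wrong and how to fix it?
Bug: WHERE can't reference COUNT(*); aggregates are computed after WHERE

Fix: Group first, then use HAVING for the count condition

Corrected query:
SELECT name FROM employees GROUP BY name HAVING COUNT(*) > 1

Result:
(no rows)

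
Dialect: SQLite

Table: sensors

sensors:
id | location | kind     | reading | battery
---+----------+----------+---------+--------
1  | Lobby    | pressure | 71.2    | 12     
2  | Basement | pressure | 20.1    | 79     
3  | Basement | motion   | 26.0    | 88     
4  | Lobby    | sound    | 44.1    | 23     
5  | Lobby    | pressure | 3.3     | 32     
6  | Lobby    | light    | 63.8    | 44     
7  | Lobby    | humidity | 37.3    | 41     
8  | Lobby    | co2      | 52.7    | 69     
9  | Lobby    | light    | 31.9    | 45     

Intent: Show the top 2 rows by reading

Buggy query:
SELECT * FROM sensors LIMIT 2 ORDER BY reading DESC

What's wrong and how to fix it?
Bug: ORDER BY cannot follow LIMIT; LIMIT is the final clause

Fix: Swap the clauses: ORDER BY first, then LIMIT

Corrected query:
SELECT * FROM sensors ORDER BY reading DESC LIMIT 2

Result:
id | location | kind     | reading | battery
---+----------+----------+---------+--------
1  | Lobby    | pressure | 71.2    | 12     
6  | Lobby    | light    | 63.8    | 44     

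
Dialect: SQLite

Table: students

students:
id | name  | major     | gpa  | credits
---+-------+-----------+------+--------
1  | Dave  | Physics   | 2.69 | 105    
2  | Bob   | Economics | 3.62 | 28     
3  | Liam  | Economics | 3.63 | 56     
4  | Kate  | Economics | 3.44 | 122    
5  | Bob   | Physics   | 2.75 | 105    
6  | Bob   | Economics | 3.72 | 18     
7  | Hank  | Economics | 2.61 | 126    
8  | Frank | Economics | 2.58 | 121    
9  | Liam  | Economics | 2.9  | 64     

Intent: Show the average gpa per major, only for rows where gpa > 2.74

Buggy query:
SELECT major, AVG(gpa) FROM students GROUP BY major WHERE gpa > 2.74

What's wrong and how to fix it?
Bug: Row-level WHERE must come before GROUP BY in the clause order

Fix: Move the WHERE clause before GROUP BY

Corrected query:
SELECT major, AVG(gpa) FROM students WHERE gpa > 2.74 GROUP BY major

Result:
major     | AVG(gpa)
----------+---------
Economics | 3.462   
Physics   | 2.75    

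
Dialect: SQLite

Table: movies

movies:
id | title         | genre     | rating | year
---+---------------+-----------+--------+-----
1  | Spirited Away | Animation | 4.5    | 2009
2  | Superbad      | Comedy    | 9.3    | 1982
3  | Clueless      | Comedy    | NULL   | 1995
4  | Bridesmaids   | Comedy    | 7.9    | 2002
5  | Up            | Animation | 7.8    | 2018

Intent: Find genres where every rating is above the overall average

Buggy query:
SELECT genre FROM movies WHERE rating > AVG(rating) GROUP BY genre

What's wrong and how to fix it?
Bug: AVG() is an aggregate; it can't sit directly in WHERE

Fix: Use a subquery for AVG and a HAVING MIN(...) filter so the condition holds for every row in the group

Corrected query:
SELECT genre FROM movies GROUP BY genre HAVING MIN(rating) > (SELECT AVG(rating) FROM movies)

Result:
genre 
------
Comedy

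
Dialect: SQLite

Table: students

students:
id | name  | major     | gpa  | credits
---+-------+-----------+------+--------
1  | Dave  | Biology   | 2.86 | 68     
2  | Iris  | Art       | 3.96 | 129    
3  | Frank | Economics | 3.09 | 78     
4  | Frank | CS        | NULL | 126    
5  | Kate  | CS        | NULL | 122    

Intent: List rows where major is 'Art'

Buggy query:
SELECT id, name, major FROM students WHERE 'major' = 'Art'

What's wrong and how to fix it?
Bug: 'major' in single quotes is a string literal, not the column; the comparison is literal-vs-literal and never true

Fix: Reference the column as major without single quotes

Corrected query:
SELECT id, name, major FROM students WHERE major = 'Art'

Result:
id | name | major
---+------+------
2  | Iris | Art  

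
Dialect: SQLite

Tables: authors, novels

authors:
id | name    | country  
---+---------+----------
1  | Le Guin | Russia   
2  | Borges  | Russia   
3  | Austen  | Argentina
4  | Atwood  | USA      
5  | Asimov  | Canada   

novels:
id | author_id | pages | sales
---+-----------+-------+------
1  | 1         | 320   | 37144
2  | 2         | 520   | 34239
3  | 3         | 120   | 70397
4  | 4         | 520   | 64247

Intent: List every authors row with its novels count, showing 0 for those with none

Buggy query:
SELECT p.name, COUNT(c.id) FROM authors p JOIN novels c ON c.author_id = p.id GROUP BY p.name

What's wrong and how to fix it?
Bug: INNER JOIN drops authors rows that have no matching novels rows

Fix: Use LEFT JOIN so parents without children still appear (COUNT(c.id) gives 0)

Corrected query:
SELECT p.name, COUNT(c.id) FROM authors p LEFT JOIN novels c ON c.author_id = p.id GROUP BY p.name

Result:
name    | COUNT(c.id)
--------+------------
Asimov  | 0          
Atwood  | 1          
Austen  | 1          
Borges  | 1          
Le Guin | 1          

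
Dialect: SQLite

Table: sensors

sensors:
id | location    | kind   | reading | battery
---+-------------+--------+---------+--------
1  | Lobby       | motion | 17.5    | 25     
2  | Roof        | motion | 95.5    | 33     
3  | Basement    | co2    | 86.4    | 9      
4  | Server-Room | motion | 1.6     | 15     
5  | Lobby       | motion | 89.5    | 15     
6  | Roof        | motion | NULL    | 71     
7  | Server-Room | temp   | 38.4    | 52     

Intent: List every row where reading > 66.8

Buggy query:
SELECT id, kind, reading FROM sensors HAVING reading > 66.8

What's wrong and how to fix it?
Bug: HAVING filters the output of aggregation, but this query has no GROUP BY and no aggregate functions, so SQLite rejects it (HAVING clause on a non-aggregate query); the condition here is per row

Fix: Use WHERE for row-level filtering

Corrected query:
SELECT id, kind, reading FROM sensors WHERE reading > 66.8

Result:
id | kind   | reading
---+--------+--------
2  | motion | 95.5   
3  | co2    | 86.4   
5  | motion | 89.5   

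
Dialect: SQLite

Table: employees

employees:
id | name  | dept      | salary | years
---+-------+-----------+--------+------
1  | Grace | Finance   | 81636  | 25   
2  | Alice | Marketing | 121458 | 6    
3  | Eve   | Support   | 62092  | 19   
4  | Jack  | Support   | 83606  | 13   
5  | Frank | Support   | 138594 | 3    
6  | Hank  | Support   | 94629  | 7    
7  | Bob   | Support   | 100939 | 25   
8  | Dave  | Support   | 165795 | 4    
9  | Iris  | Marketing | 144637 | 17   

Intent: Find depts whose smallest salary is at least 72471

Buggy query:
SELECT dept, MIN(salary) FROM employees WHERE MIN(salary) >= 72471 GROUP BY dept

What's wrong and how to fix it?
Bug: MIN() in WHERE is a misuse of aggregate

Fix: Replace WHERE with HAVING after the GROUP BY

Corrected query:
SELECT dept, MIN(salary) FROM employees GROUP BY dept HAVING MIN(salary) >= 72471

Result:
dept      | MIN(salary)
----------+------------
Finance   | 81636      
Marketing | 121458     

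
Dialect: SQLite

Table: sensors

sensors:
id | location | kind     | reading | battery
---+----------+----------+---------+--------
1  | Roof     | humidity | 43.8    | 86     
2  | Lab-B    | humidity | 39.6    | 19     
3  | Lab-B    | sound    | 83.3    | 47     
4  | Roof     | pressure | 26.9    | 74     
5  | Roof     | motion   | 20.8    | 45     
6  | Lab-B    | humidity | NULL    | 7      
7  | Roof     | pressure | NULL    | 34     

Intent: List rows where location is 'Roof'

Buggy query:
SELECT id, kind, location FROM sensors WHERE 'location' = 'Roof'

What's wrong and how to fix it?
Bug: Single quotes denote string literals in SQL; the column name is being compared as a constant string

Fix: Remove the quotes around the column name (or use double quotes for an identifier)

Corrected query:
SELECT id, kind, location FROM sensors WHERE location = 'Roof'

Result:
id | kind     | location
---+----------+---------
1  | humidity | Roof    
4  | pressure | Roof    
5  | motion   | Roof    
7  | pressure | Roof    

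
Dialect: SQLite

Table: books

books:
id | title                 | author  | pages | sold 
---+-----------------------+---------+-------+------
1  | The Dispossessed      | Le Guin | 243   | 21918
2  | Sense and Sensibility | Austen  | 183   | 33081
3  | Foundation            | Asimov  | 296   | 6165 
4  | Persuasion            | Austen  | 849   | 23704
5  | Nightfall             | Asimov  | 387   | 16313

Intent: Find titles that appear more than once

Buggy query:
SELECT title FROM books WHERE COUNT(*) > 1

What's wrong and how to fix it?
Bug: WHERE can't reference COUNT(*); aggregates are computed after WHERE

Fix: GROUP BY title, then filter groups with HAVING COUNT(*) > 1

Corrected query:
SELECT title FROM books GROUP BY title HAVING COUNT(*) > 1

Result:
(no rows)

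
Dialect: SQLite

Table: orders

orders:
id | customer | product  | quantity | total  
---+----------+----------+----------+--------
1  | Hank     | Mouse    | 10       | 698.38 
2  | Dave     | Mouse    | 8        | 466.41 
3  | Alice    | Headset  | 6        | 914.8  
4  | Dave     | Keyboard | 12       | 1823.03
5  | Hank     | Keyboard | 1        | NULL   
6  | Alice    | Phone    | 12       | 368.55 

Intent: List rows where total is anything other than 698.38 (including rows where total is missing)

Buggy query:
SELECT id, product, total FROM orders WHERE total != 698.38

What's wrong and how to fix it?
Bug: Inequality against NULL is unknown, not true; rows with NULL are dropped

Fix: Handle NULL separately with IS NULL alongside the inequality

Corrected query:
SELECT id, product, total FROM orders WHERE total != 698.38 OR total IS NULL

Result:
id | product  | total  
---+----------+--------
2  | Mouse    | 466.41 
3  | Headset  | 914.8  
4  | Keyboard | 1823.03
5  | Keyboard | NULL   
6  | Phone    | 368.55 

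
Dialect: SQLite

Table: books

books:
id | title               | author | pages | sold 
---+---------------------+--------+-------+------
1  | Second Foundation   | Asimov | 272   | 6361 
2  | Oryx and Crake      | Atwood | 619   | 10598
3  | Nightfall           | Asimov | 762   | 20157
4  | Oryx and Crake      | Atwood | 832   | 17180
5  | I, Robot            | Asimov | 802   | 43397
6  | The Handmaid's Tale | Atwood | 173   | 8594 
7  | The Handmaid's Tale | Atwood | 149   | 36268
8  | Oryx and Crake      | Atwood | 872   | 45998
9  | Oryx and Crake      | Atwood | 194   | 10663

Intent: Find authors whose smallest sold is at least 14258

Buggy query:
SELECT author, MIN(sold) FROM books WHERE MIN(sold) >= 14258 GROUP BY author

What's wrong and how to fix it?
Bug: Aggregates like MIN are computed per group after WHERE runs

Fix: Use HAVING for the per-group MIN condition

Corrected query:
SELECT author, MIN(sold) FROM books GROUP BY author HAVING MIN(sold) >= 14258

Result:
(no rows)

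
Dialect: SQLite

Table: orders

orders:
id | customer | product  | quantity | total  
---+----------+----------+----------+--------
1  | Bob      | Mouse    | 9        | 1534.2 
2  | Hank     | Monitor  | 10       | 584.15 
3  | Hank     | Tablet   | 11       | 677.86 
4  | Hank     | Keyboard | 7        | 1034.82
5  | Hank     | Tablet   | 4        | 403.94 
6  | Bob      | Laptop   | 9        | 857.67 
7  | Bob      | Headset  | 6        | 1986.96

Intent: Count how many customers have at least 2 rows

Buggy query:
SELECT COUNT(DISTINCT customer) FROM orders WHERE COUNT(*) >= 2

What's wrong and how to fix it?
Bug: WHERE filters individual rows, not groups, so a group-level COUNT is invalid there

Fix: Group first with HAVING COUNT(*) >= 2, then COUNT the resulting groups

Corrected query:
SELECT COUNT(*) FROM (SELECT customer FROM orders GROUP BY customer HAVING COUNT(*) >= 2)

Result:
COUNT(*)
--------
2       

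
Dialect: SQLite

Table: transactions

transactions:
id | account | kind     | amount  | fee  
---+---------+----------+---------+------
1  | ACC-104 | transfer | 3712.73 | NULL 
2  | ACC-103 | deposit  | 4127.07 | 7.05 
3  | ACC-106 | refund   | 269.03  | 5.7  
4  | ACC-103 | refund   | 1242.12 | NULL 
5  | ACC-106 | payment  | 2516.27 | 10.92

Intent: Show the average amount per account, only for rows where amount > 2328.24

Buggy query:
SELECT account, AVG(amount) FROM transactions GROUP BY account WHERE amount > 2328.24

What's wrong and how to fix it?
Bug: WHERE cannot follow GROUP BY

Fix: Place WHERE between FROM and GROUP BY

Corrected query:
SELECT account, AVG(amount) FROM transactions WHERE amount > 2328.24 GROUP BY account

Result:
account | AVG(amount)
--------+------------
ACC-103 | 4127.07    
ACC-104 | 3712.73    
ACC-106 | 2516.27    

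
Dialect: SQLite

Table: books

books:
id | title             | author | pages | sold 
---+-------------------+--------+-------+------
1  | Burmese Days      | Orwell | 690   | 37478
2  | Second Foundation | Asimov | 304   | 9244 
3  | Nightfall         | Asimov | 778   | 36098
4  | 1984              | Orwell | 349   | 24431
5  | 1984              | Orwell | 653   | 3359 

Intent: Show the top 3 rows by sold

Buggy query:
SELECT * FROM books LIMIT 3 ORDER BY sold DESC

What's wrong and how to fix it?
Bug: ORDER BY cannot follow LIMIT; LIMIT is the final clause

Fix: Sort with ORDER BY, then apply LIMIT

Corrected query:
SELECT * FROM books ORDER BY sold DESC LIMIT 3

Result:
id | title        | author | pages | sold 
---+--------------+--------+-------+------
1  | Burmese Days | Orwell | 690   | 37478
3  | Nightfall    | Asimov | 778   | 36098
4  | 1984         | Orwell | 349   | 24431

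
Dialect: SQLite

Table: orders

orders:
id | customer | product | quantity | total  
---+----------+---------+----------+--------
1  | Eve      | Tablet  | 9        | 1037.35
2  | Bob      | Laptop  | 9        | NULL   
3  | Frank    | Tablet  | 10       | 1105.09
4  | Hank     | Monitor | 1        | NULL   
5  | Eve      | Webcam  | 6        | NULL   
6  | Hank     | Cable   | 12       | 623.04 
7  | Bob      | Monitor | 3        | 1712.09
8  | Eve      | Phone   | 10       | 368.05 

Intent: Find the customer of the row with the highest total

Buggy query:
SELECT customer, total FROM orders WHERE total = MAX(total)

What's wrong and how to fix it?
Bug: MAX(total) is an aggregate and cannot be used directly in WHERE

Fix: Use a subquery: WHERE total = (SELECT MAX(total) FROM orders)

Corrected query:
SELECT customer, total FROM orders WHERE total = (SELECT MAX(total) FROM orders)

Result:
customer | total  
---------+--------
Bob      | 1712.09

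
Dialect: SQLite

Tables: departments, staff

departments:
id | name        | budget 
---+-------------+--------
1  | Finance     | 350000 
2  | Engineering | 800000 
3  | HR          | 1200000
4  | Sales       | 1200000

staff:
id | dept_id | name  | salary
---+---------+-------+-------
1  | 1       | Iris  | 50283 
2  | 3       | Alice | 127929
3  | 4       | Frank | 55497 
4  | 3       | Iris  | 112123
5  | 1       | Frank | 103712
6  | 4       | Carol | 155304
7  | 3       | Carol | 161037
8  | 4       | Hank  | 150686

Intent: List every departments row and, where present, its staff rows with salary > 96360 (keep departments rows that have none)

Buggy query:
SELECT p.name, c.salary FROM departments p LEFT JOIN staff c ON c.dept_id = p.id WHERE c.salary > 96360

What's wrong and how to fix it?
Bug: Filtering c.salary in WHERE discards the NULL rows produced by LEFT JOIN, turning it into an inner join

Fix: Put 'c.salary > 96360' in the JOIN's ON clause instead of WHERE

Corrected query:
SELECT p.name, c.salary FROM departments p LEFT JOIN staff c ON c.dept_id = p.id AND c.salary > 96360

Result:
name        | salary
------------+-------
Finance     | 103712
Engineering | NULL  
HR          | 112123
HR          | 127929
HR          | 161037
Sales       | 150686
Sales       | 155304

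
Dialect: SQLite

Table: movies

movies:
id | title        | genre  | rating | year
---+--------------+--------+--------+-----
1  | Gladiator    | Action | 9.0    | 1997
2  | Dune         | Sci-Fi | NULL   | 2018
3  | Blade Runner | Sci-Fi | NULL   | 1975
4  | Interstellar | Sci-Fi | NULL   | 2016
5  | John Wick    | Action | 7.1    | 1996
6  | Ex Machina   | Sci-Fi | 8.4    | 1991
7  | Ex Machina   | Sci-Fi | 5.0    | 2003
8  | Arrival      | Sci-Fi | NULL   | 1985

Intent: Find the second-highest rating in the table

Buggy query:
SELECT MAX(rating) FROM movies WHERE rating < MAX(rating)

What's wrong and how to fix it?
Bug: The inner MAX is an aggregate inside WHERE, which is not allowed

Fix: Put the inner MAX in a scalar subquery

Corrected query:
SELECT MAX(rating) FROM movies WHERE rating < (SELECT MAX(rating) FROM movies)

Result:
MAX(rating)
-----------
8.4        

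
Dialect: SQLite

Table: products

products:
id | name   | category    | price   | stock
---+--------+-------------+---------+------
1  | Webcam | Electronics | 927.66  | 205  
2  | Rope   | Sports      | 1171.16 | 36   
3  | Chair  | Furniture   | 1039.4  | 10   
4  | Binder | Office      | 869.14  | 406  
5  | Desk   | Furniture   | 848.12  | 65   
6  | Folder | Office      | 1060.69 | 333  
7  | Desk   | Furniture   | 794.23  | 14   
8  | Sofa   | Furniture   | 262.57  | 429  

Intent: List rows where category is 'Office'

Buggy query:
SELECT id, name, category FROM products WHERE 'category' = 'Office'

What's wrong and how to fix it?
Bug: Single quotes denote string literals in SQL; the column name is being compared as a constant string

Fix: Remove the quotes around the column name (or use double quotes for an identifier)

Corrected query:
SELECT id, name, category FROM products WHERE category = 'Office'

Result:
id | name   | category
---+--------+---------
4  | Binder | Office  
6  | Folder | Office  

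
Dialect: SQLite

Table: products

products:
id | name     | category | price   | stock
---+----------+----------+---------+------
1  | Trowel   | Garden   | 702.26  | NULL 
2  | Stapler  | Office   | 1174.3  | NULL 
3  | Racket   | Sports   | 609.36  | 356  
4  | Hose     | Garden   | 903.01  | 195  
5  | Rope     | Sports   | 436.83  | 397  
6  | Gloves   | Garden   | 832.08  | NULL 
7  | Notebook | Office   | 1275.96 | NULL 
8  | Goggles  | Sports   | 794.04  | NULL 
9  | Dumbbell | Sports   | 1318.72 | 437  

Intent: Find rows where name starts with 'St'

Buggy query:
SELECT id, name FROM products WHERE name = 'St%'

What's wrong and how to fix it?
Bug: '=' compares the literal string including the % character; pattern matching needs LIKE

Fix: Use LIKE for wildcard pattern matching

Corrected query:
SELECT id, name FROM products WHERE name LIKE 'St%'

Result:
id | name   
---+--------
2  | Stapler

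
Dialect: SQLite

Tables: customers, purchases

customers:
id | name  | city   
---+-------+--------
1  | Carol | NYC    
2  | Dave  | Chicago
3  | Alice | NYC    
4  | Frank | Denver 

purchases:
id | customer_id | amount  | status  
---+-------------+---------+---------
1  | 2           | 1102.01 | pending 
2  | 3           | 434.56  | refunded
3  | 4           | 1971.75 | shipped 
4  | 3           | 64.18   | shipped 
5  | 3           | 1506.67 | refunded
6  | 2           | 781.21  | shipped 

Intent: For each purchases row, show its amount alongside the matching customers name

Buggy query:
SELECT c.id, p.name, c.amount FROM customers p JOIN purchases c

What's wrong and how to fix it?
Bug: JOIN with no ON clause produces a cartesian product; every purchases row pairs with every customers row

Fix: Add ON c.customer_id = p.id to the JOIN

Corrected query:
SELECT c.id, p.name, c.amount FROM customers p JOIN purchases c ON c.customer_id = p.id

Result:
id | name  | amount 
---+-------+--------
1  | Dave  | 1102.01
2  | Alice | 434.56 
3  | Frank | 1971.75
4  | Alice | 64.18  
5  | Alice | 1506.67
6  | Dave  | 781.21 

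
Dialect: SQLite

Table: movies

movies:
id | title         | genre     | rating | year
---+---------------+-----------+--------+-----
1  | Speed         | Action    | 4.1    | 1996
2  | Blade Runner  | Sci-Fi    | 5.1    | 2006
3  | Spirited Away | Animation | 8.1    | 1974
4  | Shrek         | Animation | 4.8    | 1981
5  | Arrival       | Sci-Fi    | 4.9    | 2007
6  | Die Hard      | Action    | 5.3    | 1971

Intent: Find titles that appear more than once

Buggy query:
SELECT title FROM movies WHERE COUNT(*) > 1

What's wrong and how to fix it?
Bug: WHERE can't reference COUNT(*); aggregates are computed after WHERE

Fix: GROUP BY title, then filter groups with HAVING COUNT(*) > 1

Corrected query:
SELECT title FROM movies GROUP BY title HAVING COUNT(*) > 1

Result:
(no rows)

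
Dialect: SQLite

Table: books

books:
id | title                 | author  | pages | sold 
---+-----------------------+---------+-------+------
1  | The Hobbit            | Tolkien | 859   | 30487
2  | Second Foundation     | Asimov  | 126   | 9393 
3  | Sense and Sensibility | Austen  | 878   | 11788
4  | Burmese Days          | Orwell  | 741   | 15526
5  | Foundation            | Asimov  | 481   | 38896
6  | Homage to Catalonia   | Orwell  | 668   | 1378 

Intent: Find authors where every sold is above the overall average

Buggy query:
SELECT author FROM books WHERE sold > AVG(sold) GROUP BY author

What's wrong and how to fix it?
Bug: AVG() is an aggregate; it can't sit directly in WHERE

Fix: Compute the overall average in a scalar subquery and compare each group's MIN against it in HAVING

Corrected query:
SELECT author FROM books GROUP BY author HAVING MIN(sold) > (SELECT AVG(sold) FROM books)

Result:
author 
-------
Tolkien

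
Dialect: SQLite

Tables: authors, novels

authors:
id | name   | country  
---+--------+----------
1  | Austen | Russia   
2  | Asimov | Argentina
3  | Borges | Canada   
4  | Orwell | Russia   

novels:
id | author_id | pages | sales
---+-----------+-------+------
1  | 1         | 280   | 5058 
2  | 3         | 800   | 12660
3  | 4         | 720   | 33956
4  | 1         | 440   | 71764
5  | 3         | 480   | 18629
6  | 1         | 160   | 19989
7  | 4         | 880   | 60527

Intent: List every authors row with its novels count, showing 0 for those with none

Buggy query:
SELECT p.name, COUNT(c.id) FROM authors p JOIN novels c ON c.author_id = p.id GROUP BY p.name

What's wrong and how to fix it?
Bug: An inner join excludes parents with zero children

Fix: Switch to LEFT JOIN to retain unmatched parent rows

Corrected query:
SELECT p.name, COUNT(c.id) FROM authors p LEFT JOIN novels c ON c.author_id = p.id GROUP BY p.name

Result:
name   | COUNT(c.id)
-------+------------
Asimov | 0          
Austen | 3          
Borges | 2          
Orwell | 2          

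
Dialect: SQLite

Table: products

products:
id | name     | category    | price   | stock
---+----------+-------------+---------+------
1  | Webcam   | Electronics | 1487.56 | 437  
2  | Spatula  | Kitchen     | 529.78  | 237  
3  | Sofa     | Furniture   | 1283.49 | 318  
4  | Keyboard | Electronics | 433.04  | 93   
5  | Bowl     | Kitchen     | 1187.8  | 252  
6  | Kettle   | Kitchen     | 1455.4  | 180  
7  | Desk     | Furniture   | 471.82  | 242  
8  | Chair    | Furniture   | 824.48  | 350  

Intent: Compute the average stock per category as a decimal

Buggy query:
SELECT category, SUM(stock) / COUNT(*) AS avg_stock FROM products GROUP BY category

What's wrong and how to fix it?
Bug: Both operands are integers, so '/' performs integer division and truncates

Fix: Multiply by 1.0 (or CAST to REAL) to force floating-point division

Corrected query:
SELECT category, SUM(stock) * 1.0 / COUNT(*) AS avg_stock FROM products GROUP BY category

Result:
category    | avg_stock 
------------+-----------
Electronics | 265       
Furniture   | 303.333333
Kitchen     | 223       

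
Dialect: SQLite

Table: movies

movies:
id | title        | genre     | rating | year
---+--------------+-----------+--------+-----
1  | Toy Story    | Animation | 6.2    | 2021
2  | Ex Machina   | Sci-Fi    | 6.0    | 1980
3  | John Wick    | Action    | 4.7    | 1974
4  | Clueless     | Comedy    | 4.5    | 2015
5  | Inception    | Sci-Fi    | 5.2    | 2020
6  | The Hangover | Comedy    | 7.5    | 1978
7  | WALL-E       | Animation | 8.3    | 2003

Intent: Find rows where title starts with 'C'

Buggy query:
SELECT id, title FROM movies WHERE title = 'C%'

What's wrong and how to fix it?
Bug: Wildcards only work with LIKE; '=' treats '%' as a literal character

Fix: Replace '=' with LIKE so 'C%' is treated as a pattern

Corrected query:
SELECT id, title FROM movies WHERE title LIKE 'C%'

Result:
id | title   
---+---------
4  | Clueless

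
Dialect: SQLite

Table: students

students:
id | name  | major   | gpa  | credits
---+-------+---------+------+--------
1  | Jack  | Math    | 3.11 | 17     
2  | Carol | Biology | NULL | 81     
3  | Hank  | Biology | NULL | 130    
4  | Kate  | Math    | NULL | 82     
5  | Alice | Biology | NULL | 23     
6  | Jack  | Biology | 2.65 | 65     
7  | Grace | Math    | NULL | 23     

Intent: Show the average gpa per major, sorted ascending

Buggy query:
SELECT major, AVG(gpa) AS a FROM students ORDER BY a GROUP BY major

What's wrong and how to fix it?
Bug: ORDER BY appears before GROUP BY; SQL clause order requires GROUP BY first

Fix: Move ORDER BY to the end, after GROUP BY

Corrected query:
SELECT major, AVG(gpa) AS a FROM students GROUP BY major ORDER BY a

Result:
major   | a   
--------+-----
Biology | 2.65
Math    | 3.11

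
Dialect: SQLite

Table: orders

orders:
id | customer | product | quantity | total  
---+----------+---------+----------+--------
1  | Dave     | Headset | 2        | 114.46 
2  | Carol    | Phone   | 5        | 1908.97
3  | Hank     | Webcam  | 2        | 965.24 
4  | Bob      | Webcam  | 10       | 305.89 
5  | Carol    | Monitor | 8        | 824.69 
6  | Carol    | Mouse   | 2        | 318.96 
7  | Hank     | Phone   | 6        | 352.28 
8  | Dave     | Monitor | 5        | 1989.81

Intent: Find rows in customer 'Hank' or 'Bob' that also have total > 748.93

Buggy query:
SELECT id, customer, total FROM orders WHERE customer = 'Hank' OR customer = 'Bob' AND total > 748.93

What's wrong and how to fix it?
Bug: AND binds tighter than OR, so this parses as customer = 'Hank' OR (customer = 'Bob' AND total > 748.93)

Fix: Group the OR with parentheses (or use IN), then AND the threshold

Corrected query:
SELECT id, customer, total FROM orders WHERE (customer = 'Hank' OR customer = 'Bob') AND total > 748.93

Result:
id | customer | total 
---+----------+-------
3  | Hank     | 965.24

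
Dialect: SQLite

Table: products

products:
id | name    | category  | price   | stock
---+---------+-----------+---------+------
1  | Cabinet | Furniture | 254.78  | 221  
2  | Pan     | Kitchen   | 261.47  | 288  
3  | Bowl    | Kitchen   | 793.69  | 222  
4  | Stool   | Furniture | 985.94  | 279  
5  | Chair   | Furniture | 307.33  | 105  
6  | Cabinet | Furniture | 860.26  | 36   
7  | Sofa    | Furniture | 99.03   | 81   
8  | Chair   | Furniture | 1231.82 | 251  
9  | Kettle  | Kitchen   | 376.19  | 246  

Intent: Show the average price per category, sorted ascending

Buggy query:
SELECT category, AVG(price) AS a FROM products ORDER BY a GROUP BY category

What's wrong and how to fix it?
Bug: GROUP BY must precede ORDER BY

Fix: Move ORDER BY to the end, after GROUP BY

Corrected query:
SELECT category, AVG(price) AS a FROM products GROUP BY category ORDER BY a

Result:
category  | a         
----------+-----------
Kitchen   | 477.116667
Furniture | 623.193333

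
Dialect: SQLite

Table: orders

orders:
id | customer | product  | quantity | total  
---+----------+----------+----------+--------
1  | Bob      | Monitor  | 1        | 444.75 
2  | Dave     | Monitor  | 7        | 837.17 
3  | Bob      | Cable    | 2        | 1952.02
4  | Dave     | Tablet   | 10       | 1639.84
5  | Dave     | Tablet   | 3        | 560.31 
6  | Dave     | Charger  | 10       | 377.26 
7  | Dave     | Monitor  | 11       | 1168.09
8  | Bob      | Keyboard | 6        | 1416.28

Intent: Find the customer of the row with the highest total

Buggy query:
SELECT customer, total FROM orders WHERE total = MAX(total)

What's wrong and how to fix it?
Bug: WHERE is evaluated per row; an aggregate over the whole table isn't defined there

Fix: Wrap MAX in a scalar subquery so WHERE compares against a single value

Corrected query:
SELECT customer, total FROM orders WHERE total = (SELECT MAX(total) FROM orders)

Result:
customer | total  
---------+--------
Bob      | 1952.02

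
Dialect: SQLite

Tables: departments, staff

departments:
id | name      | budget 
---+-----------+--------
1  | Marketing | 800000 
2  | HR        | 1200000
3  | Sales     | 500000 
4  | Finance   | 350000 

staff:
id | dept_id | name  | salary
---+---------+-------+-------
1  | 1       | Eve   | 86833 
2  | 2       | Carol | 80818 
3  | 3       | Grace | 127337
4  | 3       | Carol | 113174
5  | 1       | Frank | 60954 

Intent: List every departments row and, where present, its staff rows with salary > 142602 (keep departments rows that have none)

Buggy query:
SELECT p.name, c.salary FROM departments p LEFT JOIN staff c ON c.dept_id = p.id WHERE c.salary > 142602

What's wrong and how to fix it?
Bug: A WHERE condition on the right-hand table after LEFT JOIN drops unmatched parents

Fix: Put 'c.salary > 142602' in the JOIN's ON clause instead of WHERE

Corrected query:
SELECT p.name, c.salary FROM departments p LEFT JOIN staff c ON c.dept_id = p.id AND c.salary > 142602

Result:
name      | salary
----------+-------
Marketing | NULL  
HR        | NULL  
Sales     | NULL  
Finance   | NULL  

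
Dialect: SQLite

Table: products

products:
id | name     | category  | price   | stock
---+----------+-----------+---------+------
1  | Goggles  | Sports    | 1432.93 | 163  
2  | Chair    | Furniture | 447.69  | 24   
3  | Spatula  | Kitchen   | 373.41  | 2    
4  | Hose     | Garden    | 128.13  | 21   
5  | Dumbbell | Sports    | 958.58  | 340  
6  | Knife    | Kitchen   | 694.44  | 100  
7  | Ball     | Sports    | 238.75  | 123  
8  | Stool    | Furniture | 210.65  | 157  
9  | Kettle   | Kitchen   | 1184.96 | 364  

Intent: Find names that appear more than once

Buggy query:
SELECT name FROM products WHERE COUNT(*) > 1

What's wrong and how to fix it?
Bug: WHERE can't reference COUNT(*); aggregates are computed after WHERE

Fix: Group first, then use HAVING for the count condition

Corrected query:
SELECT name FROM products GROUP BY name HAVING COUNT(*) > 1

Result:
(no rows)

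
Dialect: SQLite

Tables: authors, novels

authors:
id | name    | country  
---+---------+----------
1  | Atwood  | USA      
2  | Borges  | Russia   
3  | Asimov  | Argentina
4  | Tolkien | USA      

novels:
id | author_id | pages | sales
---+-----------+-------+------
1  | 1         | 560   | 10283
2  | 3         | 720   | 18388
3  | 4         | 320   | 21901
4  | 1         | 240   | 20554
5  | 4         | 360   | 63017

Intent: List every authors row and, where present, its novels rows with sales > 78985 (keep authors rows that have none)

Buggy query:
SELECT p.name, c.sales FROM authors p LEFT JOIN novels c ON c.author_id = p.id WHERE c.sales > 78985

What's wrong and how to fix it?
Bug: A WHERE condition on the right-hand table after LEFT JOIN drops unmatched parents

Fix: Put 'c.sales > 78985' in the JOIN's ON clause instead of WHERE

Corrected query:
SELECT p.name, c.sales FROM authors p LEFT JOIN novels c ON c.author_id = p.id AND c.sales > 78985

Result:
name    | sales
--------+------
Atwood  | NULL 
Borges  | NULL 
Asimov  | NULL 
Tolkien | NULL 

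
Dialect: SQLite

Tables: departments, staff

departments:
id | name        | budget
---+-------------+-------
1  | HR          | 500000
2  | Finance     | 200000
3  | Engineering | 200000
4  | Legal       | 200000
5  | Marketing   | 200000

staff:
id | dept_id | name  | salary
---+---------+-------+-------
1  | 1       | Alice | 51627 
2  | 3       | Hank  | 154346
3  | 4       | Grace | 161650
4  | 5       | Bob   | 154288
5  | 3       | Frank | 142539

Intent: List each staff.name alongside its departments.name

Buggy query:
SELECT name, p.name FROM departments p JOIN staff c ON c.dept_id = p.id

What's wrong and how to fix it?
Bug: 'name' exists in both joined tables, so the database can't tell which one is meant

Fix: Prefix ambiguous columns with the table alias

Corrected query:
SELECT c.name, p.name FROM departments p JOIN staff c ON c.dept_id = p.id

Result:
name  | name       
------+------------
Alice | HR         
Hank  | Engineering
Grace | Legal      
Bob   | Marketing  
Frank | Engineering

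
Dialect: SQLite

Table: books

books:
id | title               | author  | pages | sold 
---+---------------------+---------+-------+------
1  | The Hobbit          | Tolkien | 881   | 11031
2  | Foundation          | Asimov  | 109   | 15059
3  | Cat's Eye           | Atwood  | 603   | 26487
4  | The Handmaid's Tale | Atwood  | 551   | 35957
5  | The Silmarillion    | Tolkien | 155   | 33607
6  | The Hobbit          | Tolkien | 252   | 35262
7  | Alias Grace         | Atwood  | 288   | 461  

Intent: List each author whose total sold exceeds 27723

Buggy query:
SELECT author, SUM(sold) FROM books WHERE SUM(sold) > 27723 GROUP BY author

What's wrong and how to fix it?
Bug: SUM(sold) is an aggregate, but WHERE filters rows before aggregation

Fix: Move the aggregate condition to a HAVING clause

Corrected query:
SELECT author, SUM(sold) FROM books GROUP BY author HAVING SUM(sold) > 27723

Result:
author  | SUM(sold)
--------+----------
Atwood  | 62905    
Tolkien | 79900    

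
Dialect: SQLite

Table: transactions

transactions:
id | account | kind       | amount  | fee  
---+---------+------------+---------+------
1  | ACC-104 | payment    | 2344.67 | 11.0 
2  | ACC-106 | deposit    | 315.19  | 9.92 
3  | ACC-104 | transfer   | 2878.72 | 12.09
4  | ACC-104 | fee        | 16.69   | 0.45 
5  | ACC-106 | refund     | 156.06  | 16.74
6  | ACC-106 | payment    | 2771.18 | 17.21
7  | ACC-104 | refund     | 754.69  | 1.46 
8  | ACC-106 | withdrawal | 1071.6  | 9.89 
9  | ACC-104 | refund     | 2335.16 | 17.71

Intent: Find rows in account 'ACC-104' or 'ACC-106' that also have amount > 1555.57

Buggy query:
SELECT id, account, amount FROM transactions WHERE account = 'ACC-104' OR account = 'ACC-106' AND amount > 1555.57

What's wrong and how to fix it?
Bug: AND binds tighter than OR, so this parses as account = 'ACC-104' OR (account = 'ACC-106' AND amount > 1555.57)

Fix: Group the OR with parentheses (or use IN), then AND the threshold

Corrected query:
SELECT id, account, amount FROM transactions WHERE (account = 'ACC-104' OR account = 'ACC-106') AND amount > 1555.57

Result:
id | account | amount 
---+---------+--------
1  | ACC-104 | 2344.67
3  | ACC-104 | 2878.72
6  | ACC-106 | 2771.18
9  | ACC-104 | 2335.16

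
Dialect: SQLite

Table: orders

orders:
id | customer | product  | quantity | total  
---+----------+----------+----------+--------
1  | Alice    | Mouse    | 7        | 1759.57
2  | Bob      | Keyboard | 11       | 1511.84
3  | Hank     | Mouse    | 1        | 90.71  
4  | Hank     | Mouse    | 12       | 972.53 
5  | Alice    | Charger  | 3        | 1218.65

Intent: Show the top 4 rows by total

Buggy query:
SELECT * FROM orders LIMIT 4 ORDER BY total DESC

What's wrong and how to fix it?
Bug: ORDER BY cannot follow LIMIT; LIMIT is the final clause

Fix: Swap the clauses: ORDER BY first, then LIMIT

Corrected query:
SELECT * FROM orders ORDER BY total DESC LIMIT 4

Result:
id | customer | product  | quantity | total  
---+----------+----------+----------+--------
1  | Alice    | Mouse    | 7        | 1759.57
2  | Bob      | Keyboard | 11       | 1511.84
5  | Alice    | Charger  | 3        | 1218.65
4  | Hank     | Mouse    | 12       | 972.53 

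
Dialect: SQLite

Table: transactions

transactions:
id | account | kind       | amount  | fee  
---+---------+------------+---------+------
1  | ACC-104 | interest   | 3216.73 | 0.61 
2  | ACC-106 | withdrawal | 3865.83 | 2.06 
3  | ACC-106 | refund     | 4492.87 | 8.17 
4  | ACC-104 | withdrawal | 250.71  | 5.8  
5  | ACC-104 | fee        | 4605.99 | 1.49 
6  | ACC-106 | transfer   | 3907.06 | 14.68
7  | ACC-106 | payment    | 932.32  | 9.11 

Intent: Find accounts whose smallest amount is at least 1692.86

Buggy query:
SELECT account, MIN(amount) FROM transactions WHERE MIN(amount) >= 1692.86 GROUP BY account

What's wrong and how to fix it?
Bug: MIN() in WHERE is a misuse of aggregate

Fix: Replace WHERE with HAVING after the GROUP BY

Corrected query:
SELECT account, MIN(amount) FROM transactions GROUP BY account HAVING MIN(amount) >= 1692.86

Result:
(no rows)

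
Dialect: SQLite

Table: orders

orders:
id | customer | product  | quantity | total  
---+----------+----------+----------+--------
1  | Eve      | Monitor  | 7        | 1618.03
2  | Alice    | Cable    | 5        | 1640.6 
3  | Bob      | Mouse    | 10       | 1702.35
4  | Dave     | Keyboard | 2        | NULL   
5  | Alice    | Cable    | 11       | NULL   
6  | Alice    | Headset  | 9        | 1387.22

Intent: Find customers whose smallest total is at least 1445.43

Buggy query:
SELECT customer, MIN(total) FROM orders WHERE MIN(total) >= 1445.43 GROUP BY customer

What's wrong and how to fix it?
Bug: Aggregates like MIN are computed per group after WHERE runs

Fix: Replace WHERE with HAVING after the GROUP BY

Corrected query:
SELECT customer, MIN(total) FROM orders GROUP BY customer HAVING MIN(total) >= 1445.43

Result:
customer | MIN(total)
---------+-----------
Bob      | 1702.35   
Eve      | 1618.03   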